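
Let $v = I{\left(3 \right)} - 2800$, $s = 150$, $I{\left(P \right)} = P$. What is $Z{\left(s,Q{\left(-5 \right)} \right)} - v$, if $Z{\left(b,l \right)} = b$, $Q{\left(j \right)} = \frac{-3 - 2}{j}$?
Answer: $2947$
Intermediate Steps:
$Q{\left(j \right)} = - \frac{5}{j}$
$v = -2797$ ($v = 3 - 2800 = -2797$)
$Z{\left(s,Q{\left(-5 \right)} \right)} - v = 150 - -2797 = 150 + 2797 = 2947$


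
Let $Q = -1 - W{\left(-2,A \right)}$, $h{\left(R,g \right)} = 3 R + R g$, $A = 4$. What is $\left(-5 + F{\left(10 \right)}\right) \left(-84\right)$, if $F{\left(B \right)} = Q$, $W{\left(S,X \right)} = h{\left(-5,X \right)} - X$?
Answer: $-2772$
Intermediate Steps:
$W{\left(S,X \right)} = -15 - 6 X$ ($W{\left(S,X \right)} = - 5 \left(3 + X\right) - X = \left(-15 - 5 X\right) - X = -15 - 6 X$)
$Q = 38$ ($Q = -1 - \left(-15 - 24\right) = -1 - -39 = -1 + 39 = 38$)
$F{\left(B \right)} = 38$
$\left(-5 + F{\left(10 \right)}\right) \left(-84\right) = \left(-5 + 38\right) \left(-84\right) = 33 \left(-84\right) = -2772$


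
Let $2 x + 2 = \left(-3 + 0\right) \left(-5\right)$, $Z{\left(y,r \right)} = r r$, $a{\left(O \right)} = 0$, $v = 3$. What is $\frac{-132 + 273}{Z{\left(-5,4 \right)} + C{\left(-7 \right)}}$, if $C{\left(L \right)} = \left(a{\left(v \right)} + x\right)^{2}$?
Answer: $\frac{564}{233} \approx 2.4206$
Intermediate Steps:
$Z{\left(y,r \right)} = r^{2}$
$x = \frac{13}{2}$ ($x = -1 + \frac{\left(-3 + 0\right) \left(-5\right)}{2} = -1 + \frac{\left(-3\right) \left(-5\right)}{2} = -1 + \frac{1}{2} \cdot 15 = -1 + \frac{15}{2} = \frac{13}{2} \approx 6.5$)
$C{\left(L \right)} = \frac{169}{4}$ ($C{\left(L \right)} = \left(0 + \frac{13}{2}\right)^{2} = \left(\frac{13}{2}\right)^{2} = \frac{169}{4}$)
$\frac{-132 + 273}{Z{\left(-5,4 \right)} + C{\left(-7 \right)}} = \frac{-132 + 273}{4^{2} + \frac{169}{4}} = \frac{141}{16 + \frac{169}{4}} = \frac{141}{\frac{233}{4}} = 141 \cdot \frac{4}{233} = \frac{564}{233}$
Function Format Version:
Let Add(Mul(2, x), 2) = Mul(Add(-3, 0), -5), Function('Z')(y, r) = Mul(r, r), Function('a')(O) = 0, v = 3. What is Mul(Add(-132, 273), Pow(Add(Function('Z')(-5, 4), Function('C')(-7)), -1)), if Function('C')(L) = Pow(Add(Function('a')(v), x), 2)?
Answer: Rational(564, 233) ≈ 2.4206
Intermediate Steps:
Function('Z')(y, r) = Pow(r, 2)
x = Rational(13, 2) (x = Add(-1, Mul(Rational(1, 2), Mul(Add(-3, 0), -5))) = Add(-1, Mul(Rational(1, 2), Mul(-3, -5))) = Add(-1, Mul(Rational(1, 2), 15)) = Add(-1, Rational(15, 2)) = Rational(13, 2) ≈ 6.5000)
Function('C')(L) = Rational(169, 4) (Function('C')(L) = Pow(Add(0, Rational(13, 2)), 2) = Pow(Rational(13, 2), 2) = Rational(169, 4))
Mul(Add(-132, 273), Pow(Add(Function('Z')(-5, 4), Function('C')(-7)), -1)) = Mul(Add(-132, 273), Pow(Add(Pow(4, 2), Rational(169, 4)), -1)) = Mul(141, Pow(Add(16, Rational(169, 4)), -1)) = Mul(141, Pow(Rational(233, 4), -1)) = Mul(141, Rational(4, 233)) = Rational(564, 233)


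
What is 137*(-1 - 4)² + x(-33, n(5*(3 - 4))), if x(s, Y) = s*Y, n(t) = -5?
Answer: 3590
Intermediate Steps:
x(s, Y) = Y*s
137*(-1 - 4)² + x(-33, n(5*(3 - 4))) = 137*(-1 - 4)² - 5*(-33) = 137*(-5)² + 165 = 137*25 + 165 = 3425 + 165 = 3590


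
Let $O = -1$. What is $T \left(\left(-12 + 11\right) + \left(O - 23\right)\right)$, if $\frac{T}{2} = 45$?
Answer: $-2250$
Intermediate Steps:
$T = 90$ ($T = 2 \cdot 45 = 90$)
$T \left(\left(-12 + 11\right) + \left(O - 23\right)\right) = 90 \left(\left(-12 + 11\right) - 24\right) = 90 \left(-1 - 24\right) = 90 \left(-25\right) = -2250$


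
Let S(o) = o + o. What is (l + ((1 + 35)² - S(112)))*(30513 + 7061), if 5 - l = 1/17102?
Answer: 346034991311/8551 ≈ 4.0467e+7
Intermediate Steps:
S(o) = 2*o
l = 85509/17102 (l = 5 - 1/17102 = 85509/17102 ≈ 4.9999)
(l + ((1 + 35)² - S(112)))*(30513 + 7061) = (85509/17102 + ((1 + 35)² - 2*112))*(30513 + 7061) = (85509/17102 + (36² - 1*224))*37574 = (85509/17102 + (1296 - 224))*37574 = (85509/17102 + 1072)*37574 = (18418853/17102)*37574 = 346034991311/8551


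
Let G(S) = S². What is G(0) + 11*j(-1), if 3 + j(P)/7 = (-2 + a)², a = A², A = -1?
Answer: -154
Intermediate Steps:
a = 1 (a = (-1)² = 1)
j(P) = -14 (j(P) = -21 + 7*(-2 + 1)² = -21 + 7*(-1)² = -21 + 7*1 = -21 + 7 = -14)
G(0) + 11*j(-1) = 0² + 11*(-14) = 0 - 154 = -154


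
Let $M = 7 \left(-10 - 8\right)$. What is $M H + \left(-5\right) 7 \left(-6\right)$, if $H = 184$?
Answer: $-22974$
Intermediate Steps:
$M = -126$ ($M = 7 \left(-18\right) = -126$)
$M H + \left(-5\right) 7 \left(-6\right) = \left(-126\right) 184 + \left(-5\right) 7 \left(-6\right) = -23184 - -210 = -23184 + 210 = -22974$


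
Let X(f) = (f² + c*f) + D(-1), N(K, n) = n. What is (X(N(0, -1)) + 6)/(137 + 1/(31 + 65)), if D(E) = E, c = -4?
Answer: 960/13153 ≈ 0.072987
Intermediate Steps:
X(f) = -1 + f² - 4*f (X(f) = (f² - 4*f) - 1 = -1 + f² - 4*f)
(X(N(0, -1)) + 6)/(137 + 1/(31 + 65)) = ((-1 + (-1)² - 4*(-1)) + 6)/(137 + 1/(31 + 65)) = ((-1 + 1 + 4) + 6)/(137 + 1/96) = (4 + 6)/(137 + 1/96) = 10/(13153/96) = (96/13153)*10 = 960/13153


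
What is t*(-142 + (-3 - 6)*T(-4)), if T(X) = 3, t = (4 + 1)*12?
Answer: -10140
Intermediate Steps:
t = 60 (t = 5*12 = 60)
t*(-142 + (-3 - 6)*T(-4)) = 60*(-142 + (-3 - 6)*3) = 60*(-142 - 9*3) = 60*(-142 - 27) = 60*(-169) = -10140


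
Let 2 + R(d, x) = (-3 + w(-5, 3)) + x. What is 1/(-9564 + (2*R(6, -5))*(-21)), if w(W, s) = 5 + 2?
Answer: -1/9438 ≈ -0.00010595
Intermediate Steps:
w(W, s) = 7
R(d, x) = 2 + x (R(d, x) = -2 + ((-3 + 7) + x) = -2 + (4 + x) = 2 + x)
1/(-9564 + (2*R(6, -5))*(-21)) = 1/(-9564 + (2*(2 - 5))*(-21)) = 1/(-9564 + (2*(-3))*(-21)) = 1/(-9564 - 6*(-21)) = 1/(-9564 + 126) = 1/(-9438) = -1/9438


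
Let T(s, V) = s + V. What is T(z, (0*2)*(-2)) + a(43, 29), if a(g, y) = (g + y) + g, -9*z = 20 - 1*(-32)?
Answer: 983/9 ≈ 109.22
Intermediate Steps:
z = -52/9 (z = -(20 - 1*(-32))/9 = -(20 + 32)/9 = -⅑*52 = -52/9 ≈ -5.7778)
a(g, y) = y + 2*g
T(s, V) = V + s
T(z, (0*2)*(-2)) + a(43, 29) = ((0*2)*(-2) - 52/9) + (29 + 2*43) = (0*(-2) - 52/9) + (29 + 86) = (0 - 52/9) + 115 = -52/9 + 115 = 983/9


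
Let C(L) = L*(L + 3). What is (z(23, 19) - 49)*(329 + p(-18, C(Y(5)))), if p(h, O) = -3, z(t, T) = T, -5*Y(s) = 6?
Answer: -9780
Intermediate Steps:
Y(s) = -6/5 (Y(s) = -1/5*6 = -6/5)
C(L) = L*(3 + L)
(z(23, 19) - 49)*(329 + p(-18, C(Y(5)))) = (19 - 49)*(329 - 3) = -30*326 = -9780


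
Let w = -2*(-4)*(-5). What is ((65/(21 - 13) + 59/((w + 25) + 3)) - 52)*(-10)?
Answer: 5855/12 ≈ 487.92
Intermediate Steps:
w = -40 (w = 8*(-5) = -40)
((65/(21 - 13) + 59/((w + 25) + 3)) - 52)*(-10) = ((65/(21 - 13) + 59/((-40 + 25) + 3)) - 52)*(-10) = ((65/8 + 59/(-15 + 3)) - 52)*(-10) = ((65*(⅛) + 59/(-12)) - 52)*(-10) = ((65/8 + 59*(-1/12)) - 52)*(-10) = ((65/8 - 59/12) - 52)*(-10) = (77/24 - 52)*(-10) = -1171/24*(-10) = 5855/12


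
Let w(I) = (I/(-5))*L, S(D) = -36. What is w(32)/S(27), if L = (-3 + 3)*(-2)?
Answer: 0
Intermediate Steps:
L = 0 (L = 0*(-2) = 0)
w(I) = 0 (w(I) = (I/(-5))*0 = (I*(-⅕))*0 = -I/5*0 = 0)
w(32)/S(27) = 0/(-36) = 0*(-1/36) = 0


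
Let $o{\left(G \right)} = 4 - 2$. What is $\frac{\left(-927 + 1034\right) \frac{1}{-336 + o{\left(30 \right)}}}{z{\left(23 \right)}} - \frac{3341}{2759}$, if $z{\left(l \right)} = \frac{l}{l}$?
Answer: $- \frac{1411107}{921506} \approx -1.5313$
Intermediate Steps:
$o{\left(G \right)} = 2$ ($o{\left(G \right)} = 4 - 2 = 2$)
$z{\left(l \right)} = 1$
$\frac{\left(-927 + 1034\right) \frac{1}{-336 + o{\left(30 \right)}}}{z{\left(23 \right)}} - \frac{3341}{2759} = \frac{\left(-927 + 1034\right) \frac{1}{-336 + 2}}{1} - \frac{3341}{2759} = \frac{107}{-334} \cdot 1 - \frac{3341}{2759} = 107 \left(- \frac{1}{334}\right) 1 - \frac{3341}{2759} = \left(- \frac{107}{334}\right) 1 - \frac{3341}{2759} = - \frac{107}{334} - \frac{3341}{2759} = - \frac{1411107}{921506}$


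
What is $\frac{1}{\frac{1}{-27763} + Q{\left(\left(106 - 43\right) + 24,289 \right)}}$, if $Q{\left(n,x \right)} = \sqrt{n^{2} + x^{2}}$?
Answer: $\frac{27763}{70210729954209} + \frac{770784169 \sqrt{91090}}{70210729954209} \approx 0.0033133$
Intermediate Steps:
$\frac{1}{\frac{1}{-27763} + Q{\left(\left(106 - 43\right) + 24,289 \right)}} = \frac{1}{\frac{1}{-27763} + \sqrt{\left(\left(106 - 43\right) + 24\right)^{2} + 289^{2}}} = \frac{1}{- \frac{1}{27763} + \sqrt{\left(63 + 24\right)^{2} + 83521}} = \frac{1}{- \frac{1}{27763} + \sqrt{87^{2} + 83521}} = \frac{1}{- \frac{1}{27763} + \sqrt{7569 + 83521}} = \frac{1}{- \frac{1}{27763} + \sqrt{91090}}$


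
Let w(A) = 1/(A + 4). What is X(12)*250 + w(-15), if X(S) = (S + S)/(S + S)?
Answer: 2749/11 ≈ 249.91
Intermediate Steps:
w(A) = 1/(4 + A)
X(S) = 1 (X(S) = (2*S)/((2*S)) = (2*S)*(1/(2*S)) = 1)
X(12)*250 + w(-15) = 1*250 + 1/(4 - 15) = 250 + 1/(-11) = 250 - 1/11 = 2749/11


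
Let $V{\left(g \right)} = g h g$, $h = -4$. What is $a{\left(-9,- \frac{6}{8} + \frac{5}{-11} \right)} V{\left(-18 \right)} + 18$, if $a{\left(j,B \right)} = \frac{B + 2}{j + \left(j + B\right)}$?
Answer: $\frac{12114}{169} \approx 71.68$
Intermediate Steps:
$a{\left(j,B \right)} = \frac{2 + B}{B + 2 j}$ ($a{\left(j,B \right)} = \frac{2 + B}{j + \left(B + j\right)} = \frac{2 + B}{B + 2 j}$)
$V{\left(g \right)} = - 4 g^{2}$ ($V{\left(g \right)} = g \left(-4\right) g = - 4 g g = - 4 g^{2}$)
$a{\left(-9,- \frac{6}{8} + \frac{5}{-11} \right)} V{\left(-18 \right)} + 18 = \frac{2 + \left(- \frac{6}{8} + \frac{5}{-11}\right)}{\left(- \frac{6}{8} + \frac{5}{-11}\right) + 2 \left(-9\right)} \left(- 4 \left(-18\right)^{2}\right) + 18 = \frac{2 + \left(\left(-6\right) \frac{1}{8} + 5 \left(- \frac{1}{11}\right)\right)}{\left(\left(-6\right) \frac{1}{8} + 5 \left(- \frac{1}{11}\right)\right) - 18} \left(\left(-4\right) 324\right) + 18 = \frac{2 - \frac{53}{44}}{\left(- \frac{3}{4} - \frac{5}{11}\right) - 18} \left(-1296\right) + 18 = \frac{2 - \frac{53}{44}}{- \frac{53}{44} - 18} \left(-1296\right) + 18 = \frac{1}{- \frac{845}{44}} \cdot \frac{35}{44} \left(-1296\right) + 18 = \left(- \frac{44}{845}\right) \frac{35}{44} \left(-1296\right) + 18 = \left(- \frac{7}{169}\right) \left(-1296\right) + 18 = \frac{9072}{169} + 18 = \frac{12114}{169}$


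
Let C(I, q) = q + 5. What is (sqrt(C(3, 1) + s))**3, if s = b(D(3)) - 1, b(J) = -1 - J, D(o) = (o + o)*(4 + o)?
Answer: -38*I*sqrt(38) ≈ -234.25*I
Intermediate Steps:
D(o) = 2*o*(4 + o) (D(o) = (2*o)*(4 + o) = 2*o*(4 + o))
C(I, q) = 5 + q
s = -44 (s = (-1 - 2*3*(4 + 3)) - 1 = (-1 - 2*3*7) - 1 = (-1 - 1*42) - 1 = (-1 - 42) - 1 = -43 - 1 = -44)
(sqrt(C(3, 1) + s))**3 = (sqrt((5 + 1) - 44))**3 = (sqrt(6 - 44))**3 = (sqrt(-38))**3 = (I*sqrt(38))**3 = -38*I*sqrt(38)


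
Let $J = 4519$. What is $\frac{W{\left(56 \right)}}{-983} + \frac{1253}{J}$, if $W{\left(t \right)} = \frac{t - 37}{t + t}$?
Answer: $\frac{137864427}{497523824} \approx 0.2771$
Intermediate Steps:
$W{\left(t \right)} = \frac{-37 + t}{2 t}$
$\frac{W{\left(56 \right)}}{-983} + \frac{1253}{J} = \frac{\frac{1}{2} \cdot \frac{1}{56} \left(-37 + 56\right)}{-983} + \frac{1253}{4519} = \frac{1}{2} \cdot \frac{1}{56} \cdot 19 \left(- \frac{1}{983}\right) + 1253 \cdot \frac{1}{4519} = \frac{19}{112} \left(- \frac{1}{983}\right) + \frac{1253}{4519} = - \frac{19}{110096} + \frac{1253}{4519} = \frac{137864427}{497523824}$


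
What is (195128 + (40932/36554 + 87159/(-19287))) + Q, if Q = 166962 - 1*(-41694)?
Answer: 47445364494305/117502833 ≈ 4.0378e+5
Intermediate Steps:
Q = 208656 (Q = 166962 + 41694 = 208656)
(195128 + (40932/36554 + 87159/(-19287))) + Q = (195128 + (40932/36554 + 87159/(-19287))) + 208656 = (195128 + (40932*(1/36554) + 87159*(-1/19287))) + 208656 = (195128 + (20466/18277 - 29053/6429)) + 208656 = (195128 - 399425767/117502833) + 208656 = 22927693371857/117502833 + 208656 = 47445364494305/117502833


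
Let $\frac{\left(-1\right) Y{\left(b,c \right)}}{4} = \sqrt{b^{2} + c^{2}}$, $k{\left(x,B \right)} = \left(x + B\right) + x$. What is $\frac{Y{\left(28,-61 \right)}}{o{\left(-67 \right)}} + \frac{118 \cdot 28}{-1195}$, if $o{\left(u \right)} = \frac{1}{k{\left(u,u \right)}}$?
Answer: $- \frac{3304}{1195} + 804 \sqrt{4505} \approx 53961.0$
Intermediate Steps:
$k{\left(x,B \right)} = B + 2 x$ ($k{\left(x,B \right)} = \left(B + x\right) + x = B + 2 x$)
$Y{\left(b,c \right)} = - 4 \sqrt{b^{2} + c^{2}}$
$o{\left(u \right)} = \frac{1}{3 u}$ ($o{\left(u \right)} = \frac{1}{u + 2 u} = \frac{1}{3 u}$)
$\frac{Y{\left(28,-61 \right)}}{o{\left(-67 \right)}} + \frac{118 \cdot 28}{-1195} = \frac{\left(-4\right) \sqrt{28^{2} + \left(-61\right)^{2}}}{\frac{1}{3} \frac{1}{-67}} + \frac{118 \cdot 28}{-1195} = \frac{\left(-4\right) \sqrt{784 + 3721}}{\frac{1}{3} \left(- \frac{1}{67}\right)} + 3304 \left(- \frac{1}{1195}\right) = \frac{\left(-4\right) \sqrt{4505}}{- \frac{1}{201}} - \frac{3304}{1195} = - 4 \sqrt{4505} \left(-201\right) - \frac{3304}{1195} = 804 \sqrt{4505} - \frac{3304}{1195} = - \frac{3304}{1195} + 804 \sqrt{4505}$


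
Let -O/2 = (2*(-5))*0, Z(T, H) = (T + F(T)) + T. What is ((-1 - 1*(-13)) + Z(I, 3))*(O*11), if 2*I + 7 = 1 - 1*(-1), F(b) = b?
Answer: 0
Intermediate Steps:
I = -5/2 (I = -7/2 + (1 - 1*(-1))/2 = -7/2 + (1 + 1)/2 = -7/2 + (1/2)*2 = -7/2 + 1 = -5/2 ≈ -2.5000)
Z(T, H) = 3*T (Z(T, H) = (T + T) + T = 2*T + T = 3*T)
O = 0 (O = -2*2*(-5)*0 = -(-20)*0 = -2*0 = 0)
((-1 - 1*(-13)) + Z(I, 3))*(O*11) = ((-1 - 1*(-13)) + 3*(-5/2))*(0*11) = ((-1 + 13) - 15/2)*0 = (12 - 15/2)*0 = (9/2)*0 = 0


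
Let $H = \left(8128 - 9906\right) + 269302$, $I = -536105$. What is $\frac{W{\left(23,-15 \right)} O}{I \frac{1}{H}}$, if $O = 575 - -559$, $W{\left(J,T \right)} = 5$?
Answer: $- \frac{303372216}{107221} \approx -2829.4$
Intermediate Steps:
$O = 1134$ ($O = 575 + 559 = 1134$)
$H = 267524$ ($H = -1778 + 269302 = 267524$)
$\frac{W{\left(23,-15 \right)} O}{I \frac{1}{H}} = \frac{5 \cdot 1134}{\left(-536105\right) \frac{1}{267524}} = \frac{5670}{\left(-536105\right) \frac{1}{267524}} = \frac{5670}{- \frac{536105}{267524}} = 5670 \left(- \frac{267524}{536105}\right) = - \frac{303372216}{107221}$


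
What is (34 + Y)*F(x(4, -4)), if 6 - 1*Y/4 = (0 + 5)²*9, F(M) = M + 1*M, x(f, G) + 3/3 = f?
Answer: -5052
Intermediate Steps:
x(f, G) = -1 + f
F(M) = 2*M (F(M) = M + M = 2*M)
Y = -876 (Y = 24 - 4*(0 + 5)²*9 = 24 - 4*5²*9 = 24 - 100*9 = 24 - 4*225 = 24 - 900 = -876)
(34 + Y)*F(x(4, -4)) = (34 - 876)*(2*(-1 + 4)) = -1684*3 = -842*6 = -5052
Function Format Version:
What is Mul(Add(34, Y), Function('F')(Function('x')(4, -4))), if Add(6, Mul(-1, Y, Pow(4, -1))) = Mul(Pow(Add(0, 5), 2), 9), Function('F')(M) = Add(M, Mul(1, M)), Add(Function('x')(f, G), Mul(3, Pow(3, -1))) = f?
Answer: -5052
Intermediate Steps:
Function('x')(f, G) = Add(-1, f)
Function('F')(M) = Mul(2, M) (Function('F')(M) = Add(M, M) = Mul(2, M))
Y = -876 (Y = Add(24, Mul(-4, Mul(Pow(Add(0, 5), 2), 9))) = Add(24, Mul(-4, Mul(Pow(5, 2), 9))) = Add(24, Mul(-4, Mul(25, 9))) = Add(24, Mul(-4, 225)) = Add(24, -900) = -876)
Mul(Add(34, Y), Function('F')(Function('x')(4, -4))) = Mul(Add(34, -876), Mul(2, Add(-1, 4))) = Mul(-842, Mul(2, 3)) = Mul(-842, 6) = -5052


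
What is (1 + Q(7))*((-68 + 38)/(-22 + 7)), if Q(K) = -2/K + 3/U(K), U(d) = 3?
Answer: 24/7 ≈ 3.4286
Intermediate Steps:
Q(K) = 1 - 2/K (Q(K) = -2/K + 3/3 = -2/K + 3*(⅓) = -2/K + 1 = 1 - 2/K)
(1 + Q(7))*((-68 + 38)/(-22 + 7)) = (1 + (-2 + 7)/7)*((-68 + 38)/(-22 + 7)) = (1 + (⅐)*5)*(-30/(-15)) = (1 + 5/7)*(-30*(-1/15)) = (12/7)*2 = 24/7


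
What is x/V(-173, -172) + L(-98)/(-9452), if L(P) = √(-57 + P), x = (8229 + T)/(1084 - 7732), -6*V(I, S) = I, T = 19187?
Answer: -6854/47921 - I*√155/9452 ≈ -0.14303 - 0.0013172*I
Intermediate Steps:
V(I, S) = -I/6
x = -3427/831 (x = (8229 + 19187)/(1084 - 7732) = 27416/(-6648) = 27416*(-1/6648) = -3427/831 ≈ -4.1239)
x/V(-173, -172) + L(-98)/(-9452) = -3427/(831*((-⅙*(-173)))) + √(-57 - 98)/(-9452) = -3427/(831*173/6) + √(-155)*(-1/9452) = -3427/831*6/173 + (I*√155)*(-1/9452) = -6854/47921 - I*√155/9452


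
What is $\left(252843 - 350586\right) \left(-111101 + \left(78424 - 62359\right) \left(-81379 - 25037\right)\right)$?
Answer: $167109656993763$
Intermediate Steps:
$\left(252843 - 350586\right) \left(-111101 + \left(78424 - 62359\right) \left(-81379 - 25037\right)\right) = - 97743 \left(-111101 + 16065 \left(-106416\right)\right) = - 97743 \left(-111101 - 1709573040\right) = \left(-97743\right) \left(-1709684141\right) = 167109656993763$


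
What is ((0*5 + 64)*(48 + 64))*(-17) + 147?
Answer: -121709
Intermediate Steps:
((0*5 + 64)*(48 + 64))*(-17) + 147 = ((0 + 64)*112)*(-17) + 147 = (64*112)*(-17) + 147 = 7168*(-17) + 147 = -121856 + 147 = -121709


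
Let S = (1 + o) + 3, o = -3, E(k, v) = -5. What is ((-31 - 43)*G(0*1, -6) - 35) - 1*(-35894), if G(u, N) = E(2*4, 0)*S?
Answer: 36229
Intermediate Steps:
S = 1 (S = (1 - 3) + 3 = -2 + 3 = 1)
G(u, N) = -5 (G(u, N) = -5*1 = -5)
((-31 - 43)*G(0*1, -6) - 35) - 1*(-35894) = ((-31 - 43)*(-5) - 35) - 1*(-35894) = (-74*(-5) - 35) + 35894 = (370 - 35) + 35894 = 335 + 35894 = 36229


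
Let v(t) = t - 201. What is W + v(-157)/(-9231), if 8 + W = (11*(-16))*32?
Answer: -52062482/9231 ≈ -5640.0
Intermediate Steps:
v(t) = -201 + t
W = -5640 (W = -8 + (11*(-16))*32 = -8 - 176*32 = -8 - 5632 = -5640)
W + v(-157)/(-9231) = -5640 + (-201 - 157)/(-9231) = -5640 - 358*(-1/9231) = -5640 + 358/9231 = -52062482/9231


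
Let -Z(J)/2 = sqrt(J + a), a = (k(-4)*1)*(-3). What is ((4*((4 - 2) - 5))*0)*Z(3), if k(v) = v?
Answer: 0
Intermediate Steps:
a = 12 (a = -4*1*(-3) = -4*(-3) = 12)
Z(J) = -2*sqrt(12 + J) (Z(J) = -2*sqrt(J + 12) = -2*sqrt(12 + J))
((4*((4 - 2) - 5))*0)*Z(3) = ((4*((4 - 2) - 5))*0)*(-2*sqrt(12 + 3)) = ((4*(2 - 5))*0)*(-2*sqrt(15)) = ((4*(-3))*0)*(-2*sqrt(15)) = (-12*0)*(-2*sqrt(15)) = 0*(-2*sqrt(15)) = 0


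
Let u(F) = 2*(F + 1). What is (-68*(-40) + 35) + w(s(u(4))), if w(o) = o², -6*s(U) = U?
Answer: 24820/9 ≈ 2757.8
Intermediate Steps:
u(F) = 2 + 2*F (u(F) = 2*(1 + F) = 2 + 2*F)
s(U) = -U/6
(-68*(-40) + 35) + w(s(u(4))) = (-68*(-40) + 35) + (-(2 + 2*4)/6)² = (2720 + 35) + (-(2 + 8)/6)² = 2755 + (-⅙*10)² = 2755 + (-5/3)² = 2755 + 25/9 = 24820/9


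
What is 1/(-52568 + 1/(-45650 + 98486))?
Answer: -52836/2777482847 ≈ -1.9023e-5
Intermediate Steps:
1/(-52568 + 1/(-45650 + 98486)) = 1/(-52568 + 1/52836) = 1/(-2777482847/52836) = -52836/2777482847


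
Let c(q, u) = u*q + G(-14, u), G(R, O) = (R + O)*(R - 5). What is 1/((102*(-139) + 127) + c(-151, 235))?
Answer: -1/53735 ≈ -1.8610e-5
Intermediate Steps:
G(R, O) = (-5 + R)*(O + R) (G(R, O) = (O + R)*(-5 + R) = (-5 + R)*(O + R))
c(q, u) = 266 - 19*u + q*u (c(q, u) = u*q + ((-14)² - 5*u - 5*(-14) + u*(-14)) = q*u + (196 - 5*u + 70 - 14*u) = q*u + (266 - 19*u) = 266 - 19*u + q*u)
1/((102*(-139) + 127) + c(-151, 235)) = 1/((102*(-139) + 127) + (266 - 19*235 - 151*235)) = 1/((-14178 + 127) + (266 - 4465 - 35485)) = 1/(-14051 - 39684) = 1/(-53735) = -1/53735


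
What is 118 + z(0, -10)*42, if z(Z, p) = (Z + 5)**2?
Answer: 1168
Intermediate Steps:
z(Z, p) = (5 + Z)**2
118 + z(0, -10)*42 = 118 + (5 + 0)**2*42 = 118 + 5**2*42 = 118 + 25*42 = 118 + 1050 = 1168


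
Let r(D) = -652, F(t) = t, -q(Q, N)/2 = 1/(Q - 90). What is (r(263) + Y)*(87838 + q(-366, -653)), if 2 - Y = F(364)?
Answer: -3384573985/38 ≈ -8.9068e+7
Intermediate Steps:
q(Q, N) = -2/(-90 + Q) (q(Q, N) = -2/(Q - 90) = -2/(-90 + Q))
Y = -362 (Y = 2 - 1*364 = 2 - 364 = -362)
(r(263) + Y)*(87838 + q(-366, -653)) = (-652 - 362)*(87838 - 2/(-90 - 366)) = -1014*(87838 - 2/(-456)) = -1014*(87838 - 2*(-1/456)) = -1014*(87838 + 1/228) = -1014*20027065/228 = -3384573985/38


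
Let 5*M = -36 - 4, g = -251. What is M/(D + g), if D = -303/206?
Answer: 1648/52009 ≈ 0.031687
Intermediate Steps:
D = -303/206 (D = -303*1/206 = -303/206 ≈ -1.4709)
M = -8 (M = (-36 - 4)/5 = (⅕)*(-40) = -8)
M/(D + g) = -8/(-303/206 - 251) = -8/(-52009/206) = -206/52009*(-8) = 1648/52009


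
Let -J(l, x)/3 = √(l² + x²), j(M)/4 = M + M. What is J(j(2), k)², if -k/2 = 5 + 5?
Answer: 5904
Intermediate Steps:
j(M) = 8*M (j(M) = 4*(M + M) = 4*(2*M) = 8*M)
k = -20 (k = -2*(5 + 5) = -2*10 = -20)
J(l, x) = -3*√(l² + x²)
J(j(2), k)² = (-3*√((8*2)² + (-20)²))² = (-3*√(16² + 400))² = (-3*√(256 + 400))² = (-12*√41)² = 5904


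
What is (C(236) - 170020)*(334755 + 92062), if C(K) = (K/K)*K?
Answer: -72466697528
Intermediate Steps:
C(K) = K (C(K) = 1*K = K)
(C(236) - 170020)*(334755 + 92062) = (236 - 170020)*(334755 + 92062) = -169784*426817 = -72466697528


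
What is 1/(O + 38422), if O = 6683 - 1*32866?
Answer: 1/12239 ≈ 8.1706e-5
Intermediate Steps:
O = -26183 (O = 6683 - 32866 = -26183)
1/(O + 38422) = 1/(-26183 + 38422) = 1/12239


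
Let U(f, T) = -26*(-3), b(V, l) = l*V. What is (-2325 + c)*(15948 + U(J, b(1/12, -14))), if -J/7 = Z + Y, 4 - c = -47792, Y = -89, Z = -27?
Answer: 728718246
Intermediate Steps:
c = 47796 (c = 4 - 1*(-47792) = 4 + 47792 = 47796)
J = 812 (J = -7*(-27 - 89) = -7*(-116) = 812)
b(V, l) = V*l
U(f, T) = 78
(-2325 + c)*(15948 + U(J, b(1/12, -14))) = (-2325 + 47796)*(15948 + 78) = 45471*16026 = 728718246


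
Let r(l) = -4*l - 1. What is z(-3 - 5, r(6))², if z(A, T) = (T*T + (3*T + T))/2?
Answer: 275625/4 ≈ 68906.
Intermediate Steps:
r(l) = -1 - 4*l
z(A, T) = T²/2 + 2*T (z(A, T) = (T² + 4*T)*(½) = T²/2 + 2*T)
z(-3 - 5, r(6))² = ((-1 - 4*6)*(4 + (-1 - 4*6))/2)² = ((-1 - 24)*(4 + (-1 - 24))/2)² = ((½)*(-25)*(4 - 25))² = ((½)*(-25)*(-21))² = (525/2)² = 275625/4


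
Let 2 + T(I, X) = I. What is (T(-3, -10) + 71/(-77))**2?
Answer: 207936/5929 ≈ 35.071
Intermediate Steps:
T(I, X) = -2 + I
(T(-3, -10) + 71/(-77))**2 = ((-2 - 3) + 71/(-77))**2 = (-5 + 71*(-1/77))**2 = (-5 - 71/77)**2 = (-456/77)**2 = 207936/5929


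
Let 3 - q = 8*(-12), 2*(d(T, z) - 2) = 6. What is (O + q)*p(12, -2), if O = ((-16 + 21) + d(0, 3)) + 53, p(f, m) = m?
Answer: -324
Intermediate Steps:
d(T, z) = 5 (d(T, z) = 2 + (1/2)*6 = 2 + 3 = 5)
q = 99 (q = 3 - 8*(-12) = 3 - 1*(-96) = 3 + 96 = 99)
O = 63 (O = ((-16 + 21) + 5) + 53 = (5 + 5) + 53 = 10 + 53 = 63)
(O + q)*p(12, -2) = (63 + 99)*(-2) = 162*(-2) = -324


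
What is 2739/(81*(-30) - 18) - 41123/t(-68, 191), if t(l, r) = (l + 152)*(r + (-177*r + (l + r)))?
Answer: -70419133/63770672 ≈ -1.1043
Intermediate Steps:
t(l, r) = (152 + l)*(l - 175*r) (t(l, r) = (152 + l)*(r + (l - 176*r)) = (152 + l)*(l - 175*r))
2739/(81*(-30) - 18) - 41123/t(-68, 191) = 2739/(81*(-30) - 18) - 41123/((-68)**2 - 26600*191 + 152*(-68) - 175*(-68)*191) = 2739/(-2430 - 18) - 41123/(4624 - 5080600 - 10336 + 2272900) = 2739/(-2448) - 41123/(-2813412) = 2739*(-1/2448) - 41123*(-1/2813412) = -913/816 + 41123/2813412 = -70419133/63770672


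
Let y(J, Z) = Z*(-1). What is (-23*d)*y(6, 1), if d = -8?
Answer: -184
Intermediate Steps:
y(J, Z) = -Z
(-23*d)*y(6, 1) = (-23*(-8))*(-1*1) = 184*(-1) = -184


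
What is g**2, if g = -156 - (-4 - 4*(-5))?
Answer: 29584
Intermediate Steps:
g = -172 (g = -156 - (-4 + 20) = -156 - 1*16 = -156 - 16 = -172)
g**2 = (-172)**2 = 29584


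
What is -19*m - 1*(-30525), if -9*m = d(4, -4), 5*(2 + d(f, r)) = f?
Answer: 457837/15 ≈ 30522.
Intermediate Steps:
d(f, r) = -2 + f/5
m = 2/15 (m = -(-2 + (⅕)*4)/9 = -(-2 + ⅘)/9 = -⅑*(-6/5) = 2/15 ≈ 0.13333)
-19*m - 1*(-30525) = -19*2/15 - 1*(-30525) = -38/15 + 30525 = 457837/15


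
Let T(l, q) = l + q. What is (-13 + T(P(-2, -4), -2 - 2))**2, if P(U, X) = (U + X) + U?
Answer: 625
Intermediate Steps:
P(U, X) = X + 2*U
(-13 + T(P(-2, -4), -2 - 2))**2 = (-13 + ((-4 + 2*(-2)) + (-2 - 2)))**2 = (-13 + ((-4 - 4) - 4))**2 = (-13 + (-8 - 4))**2 = (-13 - 12)**2 = (-25)**2 = 625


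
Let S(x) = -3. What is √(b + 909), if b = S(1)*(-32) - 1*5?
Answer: 10*√10 ≈ 31.623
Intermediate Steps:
b = 91 (b = -3*(-32) - 1*5 = 96 - 5 = 91)
√(b + 909) = √(91 + 909) = √1000 = 10*√10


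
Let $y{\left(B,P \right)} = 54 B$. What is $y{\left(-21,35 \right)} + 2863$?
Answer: $1729$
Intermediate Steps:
$y{\left(-21,35 \right)} + 2863 = 54 \left(-21\right) + 2863 = -1134 + 2863 = 1729$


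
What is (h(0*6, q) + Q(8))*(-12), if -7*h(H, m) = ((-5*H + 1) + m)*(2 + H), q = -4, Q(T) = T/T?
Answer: -156/7 ≈ -22.286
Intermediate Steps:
Q(T) = 1
h(H, m) = -(2 + H)*(1 + m - 5*H)/7 (h(H, m) = -((-5*H + 1) + m)*(2 + H)/7 = -((1 - 5*H) + m)*(2 + H)/7 = -(1 + m - 5*H)*(2 + H)/7 = -(2 + H)*(1 + m - 5*H)/7)
(h(0*6, q) + Q(8))*(-12) = ((-2/7 - 2/7*(-4) + 5*(0*6)²/7 + 9*(0*6)/7 - ⅐*0*6*(-4)) + 1)*(-12) = ((-2/7 + 8/7 + (5/7)*0² + (9/7)*0 - ⅐*0*(-4)) + 1)*(-12) = ((-2/7 + 8/7 + (5/7)*0 + 0 + 0) + 1)*(-12) = ((-2/7 + 8/7 + 0 + 0 + 0) + 1)*(-12) = (6/7 + 1)*(-12) = (13/7)*(-12) = -156/7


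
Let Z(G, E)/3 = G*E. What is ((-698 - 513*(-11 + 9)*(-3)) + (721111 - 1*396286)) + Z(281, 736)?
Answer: 941497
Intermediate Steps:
Z(G, E) = 3*E*G (Z(G, E) = 3*(G*E) = 3*(E*G) = 3*E*G)
((-698 - 513*(-11 + 9)*(-3)) + (721111 - 1*396286)) + Z(281, 736) = ((-698 - 513*(-11 + 9)*(-3)) + (721111 - 1*396286)) + 3*736*281 = ((-698 - (-1026)*(-3)) + (721111 - 396286)) + 620448 = ((-698 - 513*6) + 324825) + 620448 = ((-698 - 3078) + 324825) + 620448 = (-3776 + 324825) + 620448 = 321049 + 620448 = 941497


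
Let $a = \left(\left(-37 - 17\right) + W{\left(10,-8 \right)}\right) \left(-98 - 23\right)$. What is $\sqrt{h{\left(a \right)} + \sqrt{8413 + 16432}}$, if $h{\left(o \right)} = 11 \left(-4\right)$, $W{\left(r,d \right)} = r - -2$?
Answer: $\sqrt{-44 + \sqrt{24845}} \approx 10.659$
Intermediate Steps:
$W{\left(r,d \right)} = 2 + r$ ($W{\left(r,d \right)} = r + 2 = 2 + r$)
$a = 5082$ ($a = \left(\left(-37 - 17\right) + \left(2 + 10\right)\right) \left(-98 - 23\right) = \left(-54 + 12\right) \left(-121\right) = \left(-42\right) \left(-121\right) = 5082$)
$h{\left(o \right)} = -44$
$\sqrt{h{\left(a \right)} + \sqrt{8413 + 16432}} = \sqrt{-44 + \sqrt{8413 + 16432}} = \sqrt{-44 + \sqrt{24845}}$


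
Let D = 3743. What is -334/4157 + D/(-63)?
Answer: -15580693/261891 ≈ -59.493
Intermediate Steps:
-334/4157 + D/(-63) = -334/4157 + 3743/(-63) = -334*1/4157 + 3743*(-1/63) = -334/4157 - 3743/63 = -15580693/261891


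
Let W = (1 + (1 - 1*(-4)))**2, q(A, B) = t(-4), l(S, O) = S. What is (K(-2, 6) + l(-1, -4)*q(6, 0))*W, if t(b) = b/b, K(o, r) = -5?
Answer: -216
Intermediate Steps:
t(b) = 1
q(A, B) = 1
W = 36 (W = (1 + (1 + 4))**2 = (1 + 5)**2 = 6**2 = 36)
(K(-2, 6) + l(-1, -4)*q(6, 0))*W = (-5 - 1*1)*36 = (-5 - 1)*36 = -6*36 = -216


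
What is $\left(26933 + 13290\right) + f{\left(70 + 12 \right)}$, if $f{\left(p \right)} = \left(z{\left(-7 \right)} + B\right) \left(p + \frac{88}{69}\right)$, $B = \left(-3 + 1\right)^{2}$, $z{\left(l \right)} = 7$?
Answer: $\frac{2838593}{69} \approx 41139.0$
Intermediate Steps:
$B = 4$ ($B = \left(-2\right)^{2} = 4$)
$f{\left(p \right)} = \frac{968}{69} + 11 p$ ($f{\left(p \right)} = \left(7 + 4\right) \left(p + \frac{88}{69}\right) = 11 \left(p + 88 \cdot \frac{1}{69}\right) = 11 \left(p + \frac{88}{69}\right) = 11 \left(\frac{88}{69} + p\right) = \frac{968}{69} + 11 p$)
$\left(26933 + 13290\right) + f{\left(70 + 12 \right)} = \left(26933 + 13290\right) + \left(\frac{968}{69} + 11 \left(70 + 12\right)\right) = 40223 + \left(\frac{968}{69} + 11 \cdot 82\right) = 40223 + \left(\frac{968}{69} + 902\right) = 40223 + \frac{63206}{69} = \frac{2838593}{69}$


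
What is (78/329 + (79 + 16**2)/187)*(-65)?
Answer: -8112065/61523 ≈ -131.85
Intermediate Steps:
(78/329 + (79 + 16**2)/187)*(-65) = (78*(1/329) + (79 + 256)*(1/187))*(-65) = (78/329 + 335*(1/187))*(-65) = (78/329 + 335/187)*(-65) = (124801/61523)*(-65) = -8112065/61523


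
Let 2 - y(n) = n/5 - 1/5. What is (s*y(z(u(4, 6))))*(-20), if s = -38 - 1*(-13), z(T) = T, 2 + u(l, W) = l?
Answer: 900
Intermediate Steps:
u(l, W) = -2 + l
y(n) = 11/5 - n/5 (y(n) = 2 - (n/5 - 1/5) = 2 - (n*(⅕) - 1*⅕) = 2 - (n/5 - ⅕) = 2 - (-⅕ + n/5) = 2 + (⅕ - n/5) = 11/5 - n/5)
s = -25 (s = -38 + 13 = -25)
(s*y(z(u(4, 6))))*(-20) = -25*(11/5 - (-2 + 4)/5)*(-20) = -25*(11/5 - ⅕*2)*(-20) = -25*(11/5 - ⅖)*(-20) = -25*9/5*(-20) = -45*(-20) = 900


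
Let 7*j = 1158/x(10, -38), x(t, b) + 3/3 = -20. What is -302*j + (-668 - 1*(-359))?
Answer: 101431/49 ≈ 2070.0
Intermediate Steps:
x(t, b) = -21 (x(t, b) = -1 - 20 = -21)
j = -386/49 (j = (1158/(-21))/7 = (1158*(-1/21))/7 = (⅐)*(-386/7) = -386/49 ≈ -7.8775)
-302*j + (-668 - 1*(-359)) = -302*(-386/49) + (-668 - 1*(-359)) = 116572/49 + (-668 + 359) = 116572/49 - 309 = 101431/49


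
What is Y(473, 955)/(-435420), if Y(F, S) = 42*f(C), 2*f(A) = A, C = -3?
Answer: 7/48380 ≈ 0.00014469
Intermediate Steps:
f(A) = A/2
Y(F, S) = -63 (Y(F, S) = 42*((½)*(-3)) = 42*(-3/2) = -63)
Y(473, 955)/(-435420) = -63/(-435420) = -63*(-1/435420) = 7/48380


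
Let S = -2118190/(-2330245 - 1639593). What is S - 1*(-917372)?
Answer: 1820910171963/1984919 ≈ 9.1737e+5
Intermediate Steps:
S = 1059095/1984919 (S = -2118190/(-3969838) = -2118190*(-1/3969838) = 1059095/1984919 ≈ 0.53357)
S - 1*(-917372) = 1059095/1984919 - 1*(-917372) = 1059095/1984919 + 917372 = 1820910171963/1984919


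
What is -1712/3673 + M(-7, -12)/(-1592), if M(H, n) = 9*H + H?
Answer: -1234197/2923708 ≈ -0.42213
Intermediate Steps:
M(H, n) = 10*H
-1712/3673 + M(-7, -12)/(-1592) = -1712/3673 + (10*(-7))/(-1592) = -1712*1/3673 - 70*(-1/1592) = -1712/3673 + 35/796 = -1234197/2923708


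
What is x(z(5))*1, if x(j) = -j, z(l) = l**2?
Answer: -25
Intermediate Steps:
x(z(5))*1 = -1*5**2*1 = -1*25*1 = -25*1 = -25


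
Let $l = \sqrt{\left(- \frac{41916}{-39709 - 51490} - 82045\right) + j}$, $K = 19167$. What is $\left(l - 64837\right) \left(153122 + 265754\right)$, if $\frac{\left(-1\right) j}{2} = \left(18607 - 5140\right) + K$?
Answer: $-27158663212 + \frac{418876 i \sqrt{1225236346278829}}{91199} \approx -2.7159 \cdot 10^{10} + 1.6077 \cdot 10^{8} i$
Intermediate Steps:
$j = -65268$ ($j = - 2 \left(\left(18607 - 5140\right) + 19167\right) = - 2 \left(13467 + 19167\right) = \left(-2\right) 32634 = -65268$)
$l = \frac{i \sqrt{1225236346278829}}{91199}$ ($l = \sqrt{\left(- \frac{41916}{-39709 - 51490} - 82045\right) - 65268} = \sqrt{\left(- \frac{41916}{-91199} - 82045\right) - 65268} = \sqrt{\left(\left(-41916\right) \left(- \frac{1}{91199}\right) - 82045\right) - 65268} = \sqrt{\left(\frac{41916}{91199} - 82045\right) - 65268} = \sqrt{- \frac{7482380039}{91199} - 65268} = \sqrt{- \frac{13434756371}{91199}} = \frac{i \sqrt{1225236346278829}}{91199} \approx 383.81 i$)
$\left(l - 64837\right) \left(153122 + 265754\right) = \left(\frac{i \sqrt{1225236346278829}}{91199} - 64837\right) \left(153122 + 265754\right) = \left(-64837 + \frac{i \sqrt{1225236346278829}}{91199}\right) 418876 = -27158663212 + \frac{418876 i \sqrt{1225236346278829}}{91199}$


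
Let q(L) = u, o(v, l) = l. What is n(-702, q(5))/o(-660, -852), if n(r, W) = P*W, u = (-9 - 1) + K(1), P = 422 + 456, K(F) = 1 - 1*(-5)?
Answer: 878/213 ≈ 4.1221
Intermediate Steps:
K(F) = 6 (K(F) = 1 + 5 = 6)
P = 878
u = -4 (u = (-9 - 1) + 6 = -10 + 6 = -4)
q(L) = -4
n(r, W) = 878*W
n(-702, q(5))/o(-660, -852) = (878*(-4))/(-852) = -3512*(-1/852) = 878/213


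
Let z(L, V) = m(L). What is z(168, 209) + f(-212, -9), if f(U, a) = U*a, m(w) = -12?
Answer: 1896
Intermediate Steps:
z(L, V) = -12
z(168, 209) + f(-212, -9) = -12 - 212*(-9) = -12 + 1908 = 1896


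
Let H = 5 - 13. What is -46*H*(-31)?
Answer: -11408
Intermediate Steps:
H = -8
-46*H*(-31) = -46*(-8)*(-31) = 368*(-31) = -11408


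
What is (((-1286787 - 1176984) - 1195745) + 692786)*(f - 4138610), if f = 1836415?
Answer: 6829990972350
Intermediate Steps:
(((-1286787 - 1176984) - 1195745) + 692786)*(f - 4138610) = (((-1286787 - 1176984) - 1195745) + 692786)*(1836415 - 4138610) = ((-2463771 - 1195745) + 692786)*(-2302195) = (-3659516 + 692786)*(-2302195) = -2966730*(-2302195) = 6829990972350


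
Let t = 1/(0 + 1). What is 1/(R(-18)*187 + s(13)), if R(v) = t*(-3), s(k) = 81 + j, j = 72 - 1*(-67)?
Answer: -1/341 ≈ -0.0029326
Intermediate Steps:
j = 139 (j = 72 + 67 = 139)
s(k) = 220 (s(k) = 81 + 139 = 220)
t = 1 (t = 1/1 = 1)
R(v) = -3 (R(v) = 1*(-3) = -3)
1/(R(-18)*187 + s(13)) = 1/(-3*187 + 220) = 1/(-561 + 220) = 1/(-341) = -1/341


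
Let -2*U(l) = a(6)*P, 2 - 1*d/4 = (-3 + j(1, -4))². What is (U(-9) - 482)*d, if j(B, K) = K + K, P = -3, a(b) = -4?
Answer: 232288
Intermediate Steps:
j(B, K) = 2*K
d = -476 (d = 8 - 4*(-3 + 2*(-4))² = 8 - 4*(-3 - 8)² = 8 - 4*(-11)² = 8 - 4*121 = 8 - 484 = -476)
U(l) = -6 (U(l) = -(-2)*(-3) = -½*12 = -6)
(U(-9) - 482)*d = (-6 - 482)*(-476) = -488*(-476) = 232288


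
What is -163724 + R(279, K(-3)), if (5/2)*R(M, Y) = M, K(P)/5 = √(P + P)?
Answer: -818062/5 ≈ -1.6361e+5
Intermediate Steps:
K(P) = 5*√2*√P (K(P) = 5*√(P + P) = 5*√(2*P) = 5*(√2*√P) = 5*√2*√P)
R(M, Y) = 2*M/5
-163724 + R(279, K(-3)) = -163724 + (⅖)*279 = -163724 + 558/5 = -818062/5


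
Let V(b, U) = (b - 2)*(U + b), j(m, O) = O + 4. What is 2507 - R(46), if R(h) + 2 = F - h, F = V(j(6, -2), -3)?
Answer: 2555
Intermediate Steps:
j(m, O) = 4 + O
V(b, U) = (-2 + b)*(U + b)
F = 0 (F = (4 - 2)**2 - 2*(-3) - 2*(4 - 2) - 3*(4 - 2) = 2**2 + 6 - 2*2 - 3*2 = 4 + 6 - 4 - 6 = 0)
R(h) = -2 - h (R(h) = -2 + (0 - h) = -2 - h)
2507 - R(46) = 2507 - (-2 - 1*46) = 2507 - (-2 - 46) = 2507 - 1*(-48) = 2507 + 48 = 2555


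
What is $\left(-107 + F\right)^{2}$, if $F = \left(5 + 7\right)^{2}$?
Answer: $1369$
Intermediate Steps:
$F = 144$ ($F = 12^{2} = 144$)
$\left(-107 + F\right)^{2} = \left(-107 + 144\right)^{2} = 37^{2} = 1369$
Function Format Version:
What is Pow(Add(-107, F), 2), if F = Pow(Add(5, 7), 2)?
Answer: 1369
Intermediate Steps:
F = 144 (F = Pow(12, 2) = 144)
Pow(Add(-107, F), 2) = Pow(Add(-107, 144), 2) = Pow(37, 2) = 1369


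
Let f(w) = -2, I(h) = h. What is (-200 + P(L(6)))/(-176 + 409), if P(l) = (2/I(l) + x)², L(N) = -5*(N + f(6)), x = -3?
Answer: -19039/23300 ≈ -0.81712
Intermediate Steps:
L(N) = 10 - 5*N (L(N) = -5*(N - 2) = -5*(-2 + N) = 10 - 5*N)
P(l) = (-3 + 2/l)² (P(l) = (2/l - 3)² = (-3 + 2/l)²)
(-200 + P(L(6)))/(-176 + 409) = (-200 + (-2 + 3*(10 - 5*6))²/(10 - 5*6)²)/(-176 + 409) = (-200 + (-2 + 3*(10 - 30))²/(10 - 30)²)/233 = (-200 + (-2 + 3*(-20))²/(-20)²)*(1/233) = (-200 + (-2 - 60)²/400)*(1/233) = (-200 + (1/400)*(-62)²)*(1/233) = (-200 + (1/400)*3844)*(1/233) = (-200 + 961/100)*(1/233) = -19039/100*1/233 = -19039/23300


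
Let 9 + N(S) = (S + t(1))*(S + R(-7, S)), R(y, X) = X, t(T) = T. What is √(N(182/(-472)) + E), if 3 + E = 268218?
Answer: √14937974986/236 ≈ 517.89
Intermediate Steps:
E = 268215 (E = -3 + 268218 = 268215)
N(S) = -9 + 2*S*(1 + S) (N(S) = -9 + (S + 1)*(S + S) = -9 + (1 + S)*(2*S) = -9 + 2*S*(1 + S))
√(N(182/(-472)) + E) = √((-9 + 2*(182/(-472)) + 2*(182/(-472))²) + 268215) = √((-9 + 2*(182*(-1/472)) + 2*(182*(-1/472))²) + 268215) = √((-9 + 2*(-91/236) + 2*(-91/236)²) + 268215) = √((-9 - 91/118 + 2*(8281/55696)) + 268215) = √((-9 - 91/118 + 8281/27848) + 268215) = √(-263827/27848 + 268215) = √(7468987493/27848) = √14937974986/236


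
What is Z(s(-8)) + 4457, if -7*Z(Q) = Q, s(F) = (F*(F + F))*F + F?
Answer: 32231/7 ≈ 4604.4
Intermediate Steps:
s(F) = F + 2*F**3 (s(F) = (F*(2*F))*F + F = (2*F**2)*F + F = 2*F**3 + F = F + 2*F**3)
Z(Q) = -Q/7
Z(s(-8)) + 4457 = -(-8 + 2*(-8)**3)/7 + 4457 = -(-8 + 2*(-512))/7 + 4457 = -(-8 - 1024)/7 + 4457 = -1/7*(-1032) + 4457 = 1032/7 + 4457 = 32231/7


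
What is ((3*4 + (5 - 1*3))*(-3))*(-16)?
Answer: 672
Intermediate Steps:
((3*4 + (5 - 1*3))*(-3))*(-16) = ((12 + (5 - 3))*(-3))*(-16) = ((12 + 2)*(-3))*(-16) = (14*(-3))*(-16) = -42*(-16) = 672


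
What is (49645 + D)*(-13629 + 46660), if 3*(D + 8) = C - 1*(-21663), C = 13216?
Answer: 6070767490/3 ≈ 2.0236e+9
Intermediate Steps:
D = 34855/3 (D = -8 + (13216 - 1*(-21663))/3 = -8 + (13216 + 21663)/3 = -8 + (1/3)*34879 = -8 + 34879/3 = 34855/3 ≈ 11618.)
(49645 + D)*(-13629 + 46660) = (49645 + 34855/3)*(-13629 + 46660) = (183790/3)*33031 = 6070767490/3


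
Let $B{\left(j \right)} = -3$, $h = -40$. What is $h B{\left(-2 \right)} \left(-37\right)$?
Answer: $-4440$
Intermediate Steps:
$h B{\left(-2 \right)} \left(-37\right) = \left(-40\right) \left(-3\right) \left(-37\right) = 120 \left(-37\right) = -4440$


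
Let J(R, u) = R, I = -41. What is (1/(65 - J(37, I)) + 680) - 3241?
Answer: -71707/28 ≈ -2561.0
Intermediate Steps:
(1/(65 - J(37, I)) + 680) - 3241 = (1/(65 - 1*37) + 680) - 3241 = (1/(65 - 37) + 680) - 3241 = (1/28 + 680) - 3241 = 19041/28 - 3241 = -71707/28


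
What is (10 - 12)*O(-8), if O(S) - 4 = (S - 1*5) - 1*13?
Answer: 44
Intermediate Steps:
O(S) = -14 + S (O(S) = 4 + ((S - 1*5) - 1*13) = 4 + ((S - 5) - 13) = 4 + ((-5 + S) - 13) = 4 + (-18 + S) = -14 + S)
(10 - 12)*O(-8) = (10 - 12)*(-14 - 8) = -2*(-22) = 44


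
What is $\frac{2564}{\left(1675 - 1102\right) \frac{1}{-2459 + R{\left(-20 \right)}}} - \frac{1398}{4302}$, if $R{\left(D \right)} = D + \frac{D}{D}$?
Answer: $- \frac{1518552991}{136947} \approx -11089.0$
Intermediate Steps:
$R{\left(D \right)} = 1 + D$ ($R{\left(D \right)} = D + 1 = 1 + D$)
$\frac{2564}{\left(1675 - 1102\right) \frac{1}{-2459 + R{\left(-20 \right)}}} - \frac{1398}{4302} = \frac{2564}{\left(1675 - 1102\right) \frac{1}{-2459 + \left(1 - 20\right)}} - \frac{1398}{4302} = \frac{2564}{573 \frac{1}{-2459 - 19}} - \frac{233}{717} = \frac{2564}{573 \frac{1}{-2478}} - \frac{233}{717} = \frac{2564}{573 \left(- \frac{1}{2478}\right)} - \frac{233}{717} = \frac{2564}{- \frac{191}{826}} - \frac{233}{717} = 2564 \left(- \frac{826}{191}\right) - \frac{233}{717} = - \frac{2117864}{191} - \frac{233}{717} = - \frac{1518552991}{136947}$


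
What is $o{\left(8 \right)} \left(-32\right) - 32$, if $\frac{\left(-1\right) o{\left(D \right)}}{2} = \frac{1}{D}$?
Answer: $-24$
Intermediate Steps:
$o{\left(D \right)} = - \frac{2}{D}$
$o{\left(8 \right)} \left(-32\right) - 32 = - \frac{2}{8} \left(-32\right) - 32 = \left(-2\right) \frac{1}{8} \left(-32\right) - 32 = \left(- \frac{1}{4}\right) \left(-32\right) - 32 = 8 - 32 = -24$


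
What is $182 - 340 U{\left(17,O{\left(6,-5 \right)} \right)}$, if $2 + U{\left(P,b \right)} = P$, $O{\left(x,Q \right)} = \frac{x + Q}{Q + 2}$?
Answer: $-4918$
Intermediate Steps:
$O{\left(x,Q \right)} = \frac{Q + x}{2 + Q}$
$U{\left(P,b \right)} = -2 + P$
$182 - 340 U{\left(17,O{\left(6,-5 \right)} \right)} = 182 - 340 \left(-2 + 17\right) = 182 - 5100 = -4918$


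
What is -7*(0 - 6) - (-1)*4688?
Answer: 4730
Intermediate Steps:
-7*(0 - 6) - (-1)*4688 = -7*(-6) - 1*(-4688) = 42 + 4688 = 4730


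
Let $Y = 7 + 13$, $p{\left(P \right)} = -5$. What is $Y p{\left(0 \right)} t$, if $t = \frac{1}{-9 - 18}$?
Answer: $\frac{100}{27} \approx 3.7037$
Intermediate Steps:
$Y = 20$
$t = - \frac{1}{27}$ ($t = \frac{1}{-27} = - \frac{1}{27} \approx -0.037037$)
$Y p{\left(0 \right)} t = 20 \left(-5\right) \left(- \frac{1}{27}\right) = \left(-100\right) \left(- \frac{1}{27}\right) = \frac{100}{27}$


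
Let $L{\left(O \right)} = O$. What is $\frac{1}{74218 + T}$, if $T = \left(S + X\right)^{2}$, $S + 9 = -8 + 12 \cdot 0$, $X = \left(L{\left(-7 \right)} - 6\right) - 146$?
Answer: $\frac{1}{105194} \approx 9.5062 \cdot 10^{-6}$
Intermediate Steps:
$X = -159$ ($X = \left(-7 - 6\right) - 146 = -13 - 146 = -159$)
$S = -17$ ($S = -9 + \left(-8 + 12 \cdot 0\right) = -9 + \left(-8 + 0\right) = -9 - 8 = -17$)
$T = 30976$ ($T = \left(-17 - 159\right)^{2} = \left(-176\right)^{2} = 30976$)
$\frac{1}{74218 + T} = \frac{1}{74218 + 30976} = \frac{1}{105194}$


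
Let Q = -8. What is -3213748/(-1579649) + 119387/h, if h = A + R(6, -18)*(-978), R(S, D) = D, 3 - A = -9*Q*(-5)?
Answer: 246330965479/28381553583 ≈ 8.6793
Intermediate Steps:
A = 363 (A = 3 - (-9*(-8))*(-5) = 3 - 72*(-5) = 3 - 1*(-360) = 3 + 360 = 363)
h = 17967 (h = 363 - 18*(-978) = 363 + 17604 = 17967)
-3213748/(-1579649) + 119387/h = -3213748/(-1579649) + 119387/17967 = -3213748*(-1/1579649) + 119387*(1/17967) = 3213748/1579649 + 119387/17967 = 246330965479/28381553583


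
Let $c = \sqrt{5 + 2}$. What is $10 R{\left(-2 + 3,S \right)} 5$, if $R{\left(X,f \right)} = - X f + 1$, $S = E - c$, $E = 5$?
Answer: $-200 + 50 \sqrt{7} \approx -67.712$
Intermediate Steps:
$c = \sqrt{7} \approx 2.6458$
$S = 5 - \sqrt{7} \approx 2.3542$
$R{\left(X,f \right)} = 1 - X f$ ($R{\left(X,f \right)} = - X f + 1 = 1 - X f$)
$10 R{\left(-2 + 3,S \right)} 5 = 10 \left(1 - \left(-2 + 3\right) \left(5 - \sqrt{7}\right)\right) 5 = 10 \left(1 - 1 \left(5 - \sqrt{7}\right)\right) 5 = 10 \left(1 - \left(5 - \sqrt{7}\right)\right) 5 = 10 \left(-4 + \sqrt{7}\right) 5 = \left(-40 + 10 \sqrt{7}\right) 5 = -200 + 50 \sqrt{7}$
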